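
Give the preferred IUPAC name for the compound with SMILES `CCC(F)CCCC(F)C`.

The longest carbon chain is 8 atoms: the parent is octane.
Choose the numbering such that the substituent locant set {2,6} is lower than {3,7} at the first point of difference.
With this numbering: fluoro groups at C-2 and C-6.
Assembling the pieces gives 2,6-difluorooctane.

2,6-difluorooctane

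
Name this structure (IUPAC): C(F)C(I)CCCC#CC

8-fluoro-7-iodooct-2-yne

Counting along the main chain through the multiple bond gives 8 carbons: the parent is octane.
The chain contains a C≡C triple bond, so the unsaturation ending is -yne.
Number the chain so that numbering from this end puts the triple bond at C-2 rather than C-6.
That gives the triple bond between C-2 and C-3; a fluoro group at C-8; an iodo group at C-7.
Substituent prefixes are cited in alphabetical order (multiplying prefixes like di-/tri- are ignored for ordering).
Putting it together: 8-fluoro-7-iodooct-2-yne.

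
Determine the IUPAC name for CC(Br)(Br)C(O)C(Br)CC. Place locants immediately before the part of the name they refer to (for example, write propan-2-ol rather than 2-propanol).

2,2,4-tribromohexan-3-ol

The longest carbon chain that includes the –OH group has 6 carbons, so the parent hydride is hexane.
An alcohol (–OH) is the principal characteristic group, giving the suffix -ol.
The numbering direction is chosen so that numbering from this end puts the hydroxyl group at C-3 rather than C-4.
With this numbering: the hydroxyl at C-3; bromo groups at C-2 (×2) and C-4.
Assembling the pieces gives 2,2,4-tribromohexan-3-ol.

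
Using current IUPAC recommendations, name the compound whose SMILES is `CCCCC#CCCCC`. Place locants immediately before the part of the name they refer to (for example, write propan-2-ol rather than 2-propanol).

dec-5-yne

The longest carbon chain that includes the multiple bond has 10 carbons, so the parent hydride is decane.
There is one C≡C triple bond, indicated by the ending -yne.
The molecule is symmetric, so either numbering direction gives the same locants.
This places the triple bond between C-5 and C-6.
Assembling the pieces gives dec-5-yne.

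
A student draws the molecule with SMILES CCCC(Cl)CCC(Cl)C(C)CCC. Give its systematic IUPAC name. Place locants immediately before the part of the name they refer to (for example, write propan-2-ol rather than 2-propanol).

The parent chain contains 11 carbons (undecane).
Number the chain so that the substituent locant set {4,5,8} is lower than {4,7,8} at the first point of difference.
With this numbering: chloro groups at C-5 and C-8; a methyl group at C-4.
The substituents are ordered alphabetically, ignoring any di-/tri- multipliers.
Putting it together: 5,8-dichloro-4-methylundecane.

5,8-dichloro-4-methylundecane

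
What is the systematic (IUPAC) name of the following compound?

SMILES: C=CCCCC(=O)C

The longest carbon chain that includes the carbonyl and the multiple bond has 7 carbons, so the parent hydride is heptane.
The highest-priority functional group is a ketone (C=O on an internal carbon), so the name ends in -one.
The chain contains a C=C double bond, so the unsaturation ending is -ene.
Number the chain so that numbering from this end puts the carbonyl group at C-2 rather than C-6.
That gives the carbonyl at C-2; the double bond between C-6 and C-7.
The name is hept-6-en-2-one.

hept-6-en-2-one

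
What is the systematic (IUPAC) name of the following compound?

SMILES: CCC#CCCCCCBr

Counting along the main chain through the multiple bond gives 9 carbons: the parent is nonane.
The chain contains a C≡C triple bond, so the unsaturation ending is -yne.
The numbering direction is chosen so that numbering from this end puts the triple bond at C-3 rather than C-6.
This places the triple bond between C-3 and C-4; a bromo group at C-9.
Putting it together: 9-bromonon-3-yne.

9-bromonon-3-yne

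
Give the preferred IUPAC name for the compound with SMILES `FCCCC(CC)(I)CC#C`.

Counting along the main chain through the multiple bond gives 7 carbons: the parent is heptane.
There is one C≡C triple bond, indicated by the ending -yne.
Number the chain so that numbering from this end puts the triple bond at C-1 rather than C-6.
This places the triple bond between C-1 and C-2; an ethyl group at C-4; a fluoro group at C-7; an iodo group at C-4.
Substituent prefixes are cited in alphabetical order (multiplying prefixes like di-/tri- are ignored for ordering).
Assembling the pieces gives 4-ethyl-7-fluoro-4-iodohept-1-yne.

4-ethyl-7-fluoro-4-iodohept-1-yne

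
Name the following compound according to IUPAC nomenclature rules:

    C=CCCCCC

The longest chain bearing the multiple bond is 7 carbons long (heptane).
The chain contains a C=C double bond, so the unsaturation ending is -ene.
Choose the numbering such that numbering from this end puts the double bond at C-1 rather than C-6.
This places the double bond between C-1 and C-2.
Putting it together: hept-1-ene.

hept-1-ene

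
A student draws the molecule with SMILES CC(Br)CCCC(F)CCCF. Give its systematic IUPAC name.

8-bromo-1,4-difluorononane

The longest carbon chain is 9 atoms: the parent is nonane.
Number the chain so that the substituent locant set {1,4,8} is lower than {2,6,9} at the first point of difference.
With this numbering: a bromo group at C-8; fluoro groups at C-1 and C-4.
Substituent prefixes are cited in alphabetical order (multiplying prefixes like di-/tri- are ignored for ordering).
Putting it together: 8-bromo-1,4-difluorononane.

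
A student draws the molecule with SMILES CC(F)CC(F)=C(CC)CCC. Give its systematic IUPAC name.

5-ethyl-2,4-difluorooct-4-ene

The longest chain bearing the multiple bond is 8 carbons long (octane).
There is one C=C double bond, indicated by the ending -ene.
Number the chain so that the substituent locant set {2,4,5} is lower than {4,5,7} at the first point of difference.
With this numbering: the double bond between C-4 and C-5; an ethyl group at C-5; fluoro groups at C-2 and C-4.
Prefixes are listed alphabetically: ethyl, fluoro.
Putting it together: 5-ethyl-2,4-difluorooct-4-ene.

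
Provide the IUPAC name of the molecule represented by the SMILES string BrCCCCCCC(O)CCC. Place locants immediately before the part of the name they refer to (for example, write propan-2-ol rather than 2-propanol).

Counting along the main chain through the –OH group gives 10 carbons: the parent is decane.
The principal characteristic group is an alcohol (–OH), named with the suffix -ol.
The numbering direction is chosen so that numbering from this end puts the hydroxyl group at C-4 rather than C-7.
This places the hydroxyl at C-4; a bromo group at C-10.
Putting it together: 10-bromodecan-4-ol.

10-bromodecan-4-ol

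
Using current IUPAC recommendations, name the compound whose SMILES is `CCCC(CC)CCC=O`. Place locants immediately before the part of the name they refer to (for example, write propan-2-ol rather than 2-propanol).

The longest chain bearing the –CHO group is 7 carbons long (heptane).
An aldehyde (terminal –CHO) is the principal characteristic group, giving the suffix -al.
Number the chain so that the aldehyde carbon is C-1 by definition.
With this numbering: an ethyl group at C-4.
The name is 4-ethylheptanal.

4-ethylheptanal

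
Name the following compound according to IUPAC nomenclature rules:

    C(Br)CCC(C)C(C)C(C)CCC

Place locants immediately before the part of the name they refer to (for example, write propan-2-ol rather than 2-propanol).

The parent chain contains 9 carbons (nonane).
Choose the numbering such that the substituent locant set {1,4,5,6} is lower than {4,5,6,9} at the first point of difference.
With this numbering: a bromo group at C-1; methyl groups at C-4 and C-5 and C-6.
Substituent prefixes are cited in alphabetical order (multiplying prefixes like di-/tri- are ignored for ordering).
Assembling the pieces gives 1-bromo-4,5,6-trimethylnonane.

1-bromo-4,5,6-trimethylnonane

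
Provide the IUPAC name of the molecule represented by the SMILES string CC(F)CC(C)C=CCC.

7-fluoro-5-methyloct-3-ene

Counting along the main chain through the multiple bond gives 8 carbons: the parent is octane.
The chain contains a C=C double bond, so the unsaturation ending is -ene.
Choose the numbering such that numbering from this end puts the double bond at C-3 rather than C-5.
With this numbering: the double bond between C-3 and C-4; a fluoro group at C-7; a methyl group at C-5.
Prefixes are listed alphabetically: fluoro, methyl.
The name is 7-fluoro-5-methyloct-3-ene.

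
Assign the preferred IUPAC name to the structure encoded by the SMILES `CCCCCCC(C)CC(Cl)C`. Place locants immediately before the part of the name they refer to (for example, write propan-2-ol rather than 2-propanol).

The parent chain contains 10 carbons (decane).
The numbering direction is chosen so that the substituent locant set {2,4} is lower than {7,9} at the first point of difference.
That gives a chloro group at C-2; a methyl group at C-4.
Substituent prefixes are cited in alphabetical order (multiplying prefixes like di-/tri- are ignored for ordering).
Assembling the pieces gives 2-chloro-4-methyldecane.

2-chloro-4-methyldecane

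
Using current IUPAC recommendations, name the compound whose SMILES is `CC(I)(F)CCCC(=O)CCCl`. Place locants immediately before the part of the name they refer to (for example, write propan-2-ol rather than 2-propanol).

1-chloro-7-fluoro-7-iodooctan-3-one

The longest chain bearing the carbonyl is 8 carbons long (octane).
The highest-priority functional group is a ketone (C=O on an internal carbon), so the name ends in -one.
The numbering direction is chosen so that numbering from this end puts the carbonyl group at C-3 rather than C-6.
This places the carbonyl at C-3; a chloro group at C-1; a fluoro group at C-7; an iodo group at C-7.
Prefixes are listed alphabetically: chloro, fluoro, iodo.
The name is 1-chloro-7-fluoro-7-iodooctan-3-one.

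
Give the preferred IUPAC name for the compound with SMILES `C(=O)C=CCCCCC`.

Counting along the main chain through the –CHO group and the multiple bond gives 8 carbons: the parent is octane.
An aldehyde (terminal –CHO) is the principal characteristic group, giving the suffix -al.
There is one C=C double bond, indicated by the ending -ene.
The numbering direction is chosen so that the aldehyde carbon is C-1 by definition.
With this numbering: the double bond between C-2 and C-3.
The name is oct-2-enal.

oct-2-enal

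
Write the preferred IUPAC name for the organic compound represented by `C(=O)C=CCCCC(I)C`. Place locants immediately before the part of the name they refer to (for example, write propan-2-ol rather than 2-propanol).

7-iodooct-2-enal

Counting along the main chain through the –CHO group and the multiple bond gives 8 carbons: the parent is octane.
The highest-priority functional group is an aldehyde (terminal –CHO), so the name ends in -al.
The chain contains a C=C double bond, so the unsaturation ending is -ene.
The numbering direction is chosen so that the aldehyde carbon is C-1 by definition.
With this numbering: the double bond between C-2 and C-3; an iodo group at C-7.
Putting it together: 7-iodooct-2-enal.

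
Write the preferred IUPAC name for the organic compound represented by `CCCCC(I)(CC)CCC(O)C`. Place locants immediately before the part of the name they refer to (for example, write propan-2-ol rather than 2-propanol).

5-ethyl-5-iodononan-2-ol

The longest chain bearing the –OH group is 9 carbons long (nonane).
The principal characteristic group is an alcohol (–OH), named with the suffix -ol.
The numbering direction is chosen so that numbering from this end puts the hydroxyl group at C-2 rather than C-8.
This places the hydroxyl at C-2; an ethyl group at C-5; an iodo group at C-5.
The substituents are ordered alphabetically, ignoring any di-/tri- multipliers.
Assembling the pieces gives 5-ethyl-5-iodononan-2-ol.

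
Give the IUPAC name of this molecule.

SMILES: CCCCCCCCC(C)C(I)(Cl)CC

3-chloro-3-iodo-4-methyldodecane

The longest continuous carbon chain has 12 atoms, so the parent hydride is dodecane.
Choose the numbering such that the substituent locant set {3,3,4} is lower than {9,10,10} at the first point of difference.
This places a chloro group at C-3; an iodo group at C-3; a methyl group at C-4.
Substituent prefixes are cited in alphabetical order (multiplying prefixes like di-/tri- are ignored for ordering).
Assembling the pieces gives 3-chloro-3-iodo-4-methyldodecane.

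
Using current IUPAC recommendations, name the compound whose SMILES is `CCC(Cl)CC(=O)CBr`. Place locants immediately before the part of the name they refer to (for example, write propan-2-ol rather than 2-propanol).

The longest chain bearing the carbonyl is 6 carbons long (hexane).
The highest-priority functional group is a ketone (C=O on an internal carbon), so the name ends in -one.
Number the chain so that numbering from this end puts the carbonyl group at C-2 rather than C-5.
With this numbering: the carbonyl at C-2; a bromo group at C-1; a chloro group at C-4.
Substituent prefixes are cited in alphabetical order (multiplying prefixes like di-/tri- are ignored for ordering).
Assembling the pieces gives 1-bromo-4-chlorohexan-2-one.

1-bromo-4-chlorohexan-2-one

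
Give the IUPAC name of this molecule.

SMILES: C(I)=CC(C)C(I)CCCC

1,4-diiodo-3-methyloct-1-ene

The longest chain bearing the multiple bond is 8 carbons long (octane).
There is one C=C double bond, indicated by the ending -ene.
The numbering direction is chosen so that numbering from this end puts the double bond at C-1 rather than C-7.
This places the double bond between C-1 and C-2; iodo groups at C-1 and C-4; a methyl group at C-3.
The substituents are ordered alphabetically, ignoring any di-/tri- multipliers.
The name is 1,4-diiodo-3-methyloct-1-ene.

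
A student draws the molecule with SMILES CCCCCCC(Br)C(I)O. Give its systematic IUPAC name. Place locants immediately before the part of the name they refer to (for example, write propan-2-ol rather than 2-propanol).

The longest carbon chain that includes the –OH group has 8 carbons, so the parent hydride is octane.
The highest-priority functional group is an alcohol (–OH), so the name ends in -ol.
The numbering direction is chosen so that numbering from this end puts the hydroxyl group at C-1 rather than C-8.
With this numbering: the hydroxyl at C-1; a bromo group at C-2; an iodo group at C-1.
Substituent prefixes are cited in alphabetical order (multiplying prefixes like di-/tri- are ignored for ordering).
Assembling the pieces gives 2-bromo-1-iodooctan-1-ol.

2-bromo-1-iodooctan-1-ol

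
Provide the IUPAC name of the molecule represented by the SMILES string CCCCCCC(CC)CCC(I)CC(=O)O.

Counting along the main chain through the –COOH group gives 12 carbons: the parent is dodecane.
A carboxylic acid (terminal –COOH) is the principal characteristic group, giving the suffix -oic acid.
Number the chain so that the carboxylic acid carbon is C-1 by definition.
That gives an ethyl group at C-6; an iodo group at C-3.
Substituent prefixes are cited in alphabetical order (multiplying prefixes like di-/tri- are ignored for ordering).
The name is 6-ethyl-3-iodododecanoic acid.

6-ethyl-3-iodododecanoic acid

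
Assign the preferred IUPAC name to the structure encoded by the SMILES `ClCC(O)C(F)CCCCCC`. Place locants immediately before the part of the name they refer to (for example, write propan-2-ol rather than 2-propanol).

1-chloro-3-fluorononan-2-ol

Counting along the main chain through the –OH group gives 9 carbons: the parent is nonane.
An alcohol (–OH) is the principal characteristic group, giving the suffix -ol.
The numbering direction is chosen so that numbering from this end puts the hydroxyl group at C-2 rather than C-8.
This places the hydroxyl at C-2; a chloro group at C-1; a fluoro group at C-3.
The substituents are ordered alphabetically, ignoring any di-/tri- multipliers.
Assembling the pieces gives 1-chloro-3-fluorononan-2-ol.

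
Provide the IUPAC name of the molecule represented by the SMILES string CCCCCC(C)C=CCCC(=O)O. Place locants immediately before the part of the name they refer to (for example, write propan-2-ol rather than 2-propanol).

6-methylundec-4-enoic acid

The longest chain bearing the –COOH group and the multiple bond is 11 carbons long (undecane).
The highest-priority functional group is a carboxylic acid (terminal –COOH), so the name ends in -oic acid.
There is one C=C double bond, indicated by the ending -ene.
Choose the numbering such that the carboxylic acid carbon is C-1 by definition.
This places the double bond between C-4 and C-5; a methyl group at C-6.
Putting it together: 6-methylundec-4-enoic acid.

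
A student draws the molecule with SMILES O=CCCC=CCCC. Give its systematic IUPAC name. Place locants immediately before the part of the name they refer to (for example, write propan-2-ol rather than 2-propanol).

The longest carbon chain that includes the –CHO group and the multiple bond has 8 carbons, so the parent hydride is octane.
The highest-priority functional group is an aldehyde (terminal –CHO), so the name ends in -al.
There is one C=C double bond, indicated by the ending -ene.
Choose the numbering such that the aldehyde carbon is C-1 by definition.
This places the double bond between C-4 and C-5.
The name is oct-4-enal.

oct-4-enal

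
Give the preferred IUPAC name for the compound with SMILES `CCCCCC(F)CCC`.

4-fluorononane

The longest carbon chain is 9 atoms: the parent is nonane.
Choose the numbering such that the substituent locant set {4} is lower than {6} at the first point of difference.
That gives a fluoro group at C-4.
The name is 4-fluorononane.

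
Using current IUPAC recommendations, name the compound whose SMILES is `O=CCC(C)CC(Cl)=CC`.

5-chloro-3-methylhept-5-enal

The longest carbon chain that includes the –CHO group and the multiple bond has 7 carbons, so the parent hydride is heptane.
An aldehyde (terminal –CHO) is the principal characteristic group, giving the suffix -al.
A C=C double bond in the chain gives the infix -ene-.
Number the chain so that the aldehyde carbon is C-1 by definition.
That gives the double bond between C-5 and C-6; a chloro group at C-5; a methyl group at C-3.
Substituent prefixes are cited in alphabetical order (multiplying prefixes like di-/tri- are ignored for ordering).
Putting it together: 5-chloro-3-methylhept-5-enal.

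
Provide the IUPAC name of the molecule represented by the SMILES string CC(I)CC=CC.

5-iodohex-2-ene

The longest chain bearing the multiple bond is 6 carbons long (hexane).
A C=C double bond in the chain gives the infix -ene-.
Number the chain so that numbering from this end puts the double bond at C-2 rather than C-4.
This places the double bond between C-2 and C-3; an iodo group at C-5.
The name is 5-iodohex-2-ene.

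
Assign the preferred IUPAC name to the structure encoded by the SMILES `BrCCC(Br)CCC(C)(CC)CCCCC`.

The parent chain contains 11 carbons (undecane).
Number the chain so that the substituent locant set {1,3,6,6} is lower than {6,6,9,11} at the first point of difference.
That gives bromo groups at C-1 and C-3; an ethyl group at C-6; a methyl group at C-6.
Prefixes are listed alphabetically: bromo, ethyl, methyl.
Assembling the pieces gives 1,3-dibromo-6-ethyl-6-methylundecane.

1,3-dibromo-6-ethyl-6-methylundecane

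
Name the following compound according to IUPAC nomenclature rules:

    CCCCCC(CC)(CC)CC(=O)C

Counting along the main chain through the carbonyl gives 9 carbons: the parent is nonane.
The principal characteristic group is a ketone (C=O on an internal carbon), named with the suffix -one.
Choose the numbering such that numbering from this end puts the carbonyl group at C-2 rather than C-8.
With this numbering: the carbonyl at C-2; two ethyl groups at C-4.
The name is 4,4-diethylnonan-2-one.

4,4-diethylnonan-2-one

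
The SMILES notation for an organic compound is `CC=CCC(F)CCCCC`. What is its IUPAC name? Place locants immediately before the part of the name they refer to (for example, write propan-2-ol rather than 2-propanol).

Counting along the main chain through the multiple bond gives 10 carbons: the parent is decane.
There is one C=C double bond, indicated by the ending -ene.
Number the chain so that numbering from this end puts the double bond at C-2 rather than C-8.
That gives the double bond between C-2 and C-3; a fluoro group at C-5.
Assembling the pieces gives 5-fluorodec-2-ene.

5-fluorodec-2-ene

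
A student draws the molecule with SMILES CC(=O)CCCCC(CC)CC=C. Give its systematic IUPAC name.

7-ethyldec-9-en-2-one

The longest carbon chain that includes the carbonyl and the multiple bond has 10 carbons, so the parent hydride is decane.
The principal characteristic group is a ketone (C=O on an internal carbon), named with the suffix -one.
A C=C double bond in the chain gives the infix -ene-.
The numbering direction is chosen so that numbering from this end puts the carbonyl group at C-2 rather than C-9.
With this numbering: the carbonyl at C-2; the double bond between C-9 and C-10; an ethyl group at C-7.
The name is 7-ethyldec-9-en-2-one.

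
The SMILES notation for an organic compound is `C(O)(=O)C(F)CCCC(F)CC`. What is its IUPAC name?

2,6-difluorooctanoic acid

The longest chain bearing the –COOH group is 8 carbons long (octane).
The principal characteristic group is a carboxylic acid (terminal –COOH), named with the suffix -oic acid.
Choose the numbering such that the carboxylic acid carbon is C-1 by definition.
This places fluoro groups at C-2 and C-6.
Putting it together: 2,6-difluorooctanoic acid.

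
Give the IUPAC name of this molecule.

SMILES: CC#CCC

The longest chain bearing the multiple bond is 5 carbons long (pentane).
A C≡C triple bond in the chain gives the infix -yne-.
Choose the numbering such that numbering from this end puts the triple bond at C-2 rather than C-3.
With this numbering: the triple bond between C-2 and C-3.
The name is pent-2-yne.

pent-2-yne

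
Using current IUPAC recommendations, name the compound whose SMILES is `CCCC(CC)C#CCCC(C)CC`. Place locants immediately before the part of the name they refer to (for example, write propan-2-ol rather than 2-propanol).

Counting along the main chain through the multiple bond gives 11 carbons: the parent is undecane.
There is one C≡C triple bond, indicated by the ending -yne.
Choose the numbering such that numbering from this end puts the triple bond at C-5 rather than C-6.
This places the triple bond between C-5 and C-6; an ethyl group at C-4; a methyl group at C-9.
The substituents are ordered alphabetically, ignoring any di-/tri- multipliers.
Putting it together: 4-ethyl-9-methylundec-5-yne.

4-ethyl-9-methylundec-5-yne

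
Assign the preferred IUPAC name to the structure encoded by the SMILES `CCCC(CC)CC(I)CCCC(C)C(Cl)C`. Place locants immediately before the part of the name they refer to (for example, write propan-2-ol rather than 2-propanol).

2-chloro-9-ethyl-7-iodo-3-methyldodecane

The longest carbon chain is 12 atoms: the parent is dodecane.
Choose the numbering such that the substituent locant set {2,3,7,9} is lower than {4,6,10,11} at the first point of difference.
That gives a chloro group at C-2; an ethyl group at C-9; an iodo group at C-7; a methyl group at C-3.
Substituent prefixes are cited in alphabetical order (multiplying prefixes like di-/tri- are ignored for ordering).
The name is 2-chloro-9-ethyl-7-iodo-3-methyldodecane.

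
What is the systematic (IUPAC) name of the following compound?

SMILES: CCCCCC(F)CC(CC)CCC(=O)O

4-ethyl-6-fluoroundecanoic acid

The longest carbon chain that includes the –COOH group has 11 carbons, so the parent hydride is undecane.
A carboxylic acid (terminal –COOH) is the principal characteristic group, giving the suffix -oic acid.
Number the chain so that the carboxylic acid carbon is C-1 by definition.
That gives an ethyl group at C-4; a fluoro group at C-6.
Substituent prefixes are cited in alphabetical order (multiplying prefixes like di-/tri- are ignored for ordering).
Putting it together: 4-ethyl-6-fluoroundecanoic acid.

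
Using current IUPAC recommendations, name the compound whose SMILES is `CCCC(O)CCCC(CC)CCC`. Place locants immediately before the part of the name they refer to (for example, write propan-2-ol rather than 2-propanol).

The longest chain bearing the –OH group is 11 carbons long (undecane).
An alcohol (–OH) is the principal characteristic group, giving the suffix -ol.
Number the chain so that numbering from this end puts the hydroxyl group at C-4 rather than C-8.
This places the hydroxyl at C-4; an ethyl group at C-8.
Assembling the pieces gives 8-ethylundecan-4-ol.

8-ethylundecan-4-ol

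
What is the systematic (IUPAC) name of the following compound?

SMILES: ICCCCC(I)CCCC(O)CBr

1-bromo-6,10-diiododecan-2-ol

The longest carbon chain that includes the –OH group has 10 carbons, so the parent hydride is decane.
An alcohol (–OH) is the principal characteristic group, giving the suffix -ol.
The numbering direction is chosen so that numbering from this end puts the hydroxyl group at C-2 rather than C-9.
This places the hydroxyl at C-2; a bromo group at C-1; iodo groups at C-6 and C-10.
Substituent prefixes are cited in alphabetical order (multiplying prefixes like di-/tri- are ignored for ordering).
The name is 1-bromo-6,10-diiododecan-2-ol.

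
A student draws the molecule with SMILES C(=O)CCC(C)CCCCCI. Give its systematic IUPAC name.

The longest carbon chain that includes the –CHO group has 9 carbons, so the parent hydride is nonane.
An aldehyde (terminal –CHO) is the principal characteristic group, giving the suffix -al.
The numbering direction is chosen so that the aldehyde carbon is C-1 by definition.
This places an iodo group at C-9; a methyl group at C-4.
The substituents are ordered alphabetically, ignoring any di-/tri- multipliers.
The name is 9-iodo-4-methylnonanal.

9-iodo-4-methylnonanal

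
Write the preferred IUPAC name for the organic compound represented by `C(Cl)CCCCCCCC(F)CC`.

1-chloro-9-fluoroundecane

The longest continuous carbon chain has 11 atoms, so the parent hydride is undecane.
Number the chain so that the substituent locant set {1,9} is lower than {3,11} at the first point of difference.
With this numbering: a chloro group at C-1; a fluoro group at C-9.
Substituent prefixes are cited in alphabetical order (multiplying prefixes like di-/tri- are ignored for ordering).
Putting it together: 1-chloro-9-fluoroundecane.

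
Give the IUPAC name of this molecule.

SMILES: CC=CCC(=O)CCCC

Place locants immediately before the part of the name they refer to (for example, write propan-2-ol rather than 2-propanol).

The longest carbon chain that includes the carbonyl and the multiple bond has 9 carbons, so the parent hydride is nonane.
The highest-priority functional group is a ketone (C=O on an internal carbon), so the name ends in -one.
The chain contains a C=C double bond, so the unsaturation ending is -ene.
Number the chain so that numbering from this end puts the double bond at C-2 rather than C-7.
This places the carbonyl at C-5; the double bond between C-2 and C-3.
Putting it together: non-2-en-5-one.

non-2-en-5-one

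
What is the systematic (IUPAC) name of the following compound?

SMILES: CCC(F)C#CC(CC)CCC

The longest carbon chain that includes the multiple bond has 9 carbons, so the parent hydride is nonane.
There is one C≡C triple bond, indicated by the ending -yne.
The numbering direction is chosen so that numbering from this end puts the triple bond at C-4 rather than C-5.
With this numbering: the triple bond between C-4 and C-5; an ethyl group at C-6; a fluoro group at C-3.
The substituents are ordered alphabetically, ignoring any di-/tri- multipliers.
The name is 6-ethyl-3-fluoronon-4-yne.

6-ethyl-3-fluoronon-4-yne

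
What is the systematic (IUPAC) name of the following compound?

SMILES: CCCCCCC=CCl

1-chlorooct-1-ene

Counting along the main chain through the multiple bond gives 8 carbons: the parent is octane.
A C=C double bond in the chain gives the infix -ene-.
Choose the numbering such that numbering from this end puts the double bond at C-1 rather than C-7.
That gives the double bond between C-1 and C-2; a chloro group at C-1.
Putting it together: 1-chlorooct-1-ene.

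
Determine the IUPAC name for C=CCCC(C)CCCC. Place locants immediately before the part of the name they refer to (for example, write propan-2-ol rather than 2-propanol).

Counting along the main chain through the multiple bond gives 9 carbons: the parent is nonane.
A C=C double bond in the chain gives the infix -ene-.
The numbering direction is chosen so that numbering from this end puts the double bond at C-1 rather than C-8.
This places the double bond between C-1 and C-2; a methyl group at C-5.
Putting it together: 5-methylnon-1-ene.

5-methylnon-1-ene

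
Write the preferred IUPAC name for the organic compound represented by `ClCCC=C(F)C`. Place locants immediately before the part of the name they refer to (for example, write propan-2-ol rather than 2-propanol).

The longest carbon chain that includes the multiple bond has 5 carbons, so the parent hydride is pentane.
The chain contains a C=C double bond, so the unsaturation ending is -ene.
Number the chain so that numbering from this end puts the double bond at C-2 rather than C-3.
That gives the double bond between C-2 and C-3; a chloro group at C-5; a fluoro group at C-2.
Substituent prefixes are cited in alphabetical order (multiplying prefixes like di-/tri- are ignored for ordering).
Assembling the pieces gives 5-chloro-2-fluoropent-2-ene.

5-chloro-2-fluoropent-2-ene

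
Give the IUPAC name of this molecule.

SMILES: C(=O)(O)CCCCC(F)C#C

6-fluorooct-7-ynoic acid

The longest chain bearing the –COOH group and the multiple bond is 8 carbons long (octane).
The principal characteristic group is a carboxylic acid (terminal –COOH), named with the suffix -oic acid.
The chain contains a C≡C triple bond, so the unsaturation ending is -yne.
The numbering direction is chosen so that the carboxylic acid carbon is C-1 by definition.
With this numbering: the triple bond between C-7 and C-8; a fluoro group at C-6.
Assembling the pieces gives 6-fluorooct-7-ynoic acid.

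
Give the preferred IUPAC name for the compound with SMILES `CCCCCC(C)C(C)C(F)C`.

The longest carbon chain is 9 atoms: the parent is nonane.
The numbering direction is chosen so that the substituent locant set {2,3,4} is lower than {6,7,8} at the first point of difference.
That gives a fluoro group at C-2; methyl groups at C-3 and C-4.
Prefixes are listed alphabetically: fluoro, methyl.
Assembling the pieces gives 2-fluoro-3,4-dimethylnonane.

2-fluoro-3,4-dimethylnonane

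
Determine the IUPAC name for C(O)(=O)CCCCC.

hexanoic acid

Counting along the main chain through the –COOH group gives 6 carbons: the parent is hexane.
The principal characteristic group is a carboxylic acid (terminal –COOH), named with the suffix -oic acid.
Choose the numbering such that the carboxylic acid carbon is C-1 by definition.
Putting it together: hexanoic acid.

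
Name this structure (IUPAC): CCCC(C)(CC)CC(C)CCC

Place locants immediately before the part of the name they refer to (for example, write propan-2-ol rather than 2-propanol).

The longest carbon chain is 9 atoms: the parent is nonane.
Choose the numbering such that the substituent locant set {4,4,6} is lower than {4,6,6} at the first point of difference.
With this numbering: an ethyl group at C-4; methyl groups at C-4 and C-6.
Substituent prefixes are cited in alphabetical order (multiplying prefixes like di-/tri- are ignored for ordering).
Assembling the pieces gives 4-ethyl-4,6-dimethylnonane.

4-ethyl-4,6-dimethylnonane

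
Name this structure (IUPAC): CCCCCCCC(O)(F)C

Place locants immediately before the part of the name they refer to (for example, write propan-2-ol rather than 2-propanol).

The longest chain bearing the –OH group is 9 carbons long (nonane).
The highest-priority functional group is an alcohol (–OH), so the name ends in -ol.
Number the chain so that numbering from this end puts the hydroxyl group at C-2 rather than C-8.
With this numbering: the hydroxyl at C-2; a fluoro group at C-2.
Assembling the pieces gives 2-fluorononan-2-ol.

2-fluorononan-2-ol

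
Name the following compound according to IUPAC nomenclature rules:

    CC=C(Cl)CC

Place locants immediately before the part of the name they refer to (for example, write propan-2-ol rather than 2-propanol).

The longest carbon chain that includes the multiple bond has 5 carbons, so the parent hydride is pentane.
A C=C double bond in the chain gives the infix -ene-.
Choose the numbering such that numbering from this end puts the double bond at C-2 rather than C-3.
This places the double bond between C-2 and C-3; a chloro group at C-3.
The name is 3-chloropent-2-ene.

3-chloropent-2-ene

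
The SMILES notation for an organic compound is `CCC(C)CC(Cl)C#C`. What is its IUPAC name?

The longest chain bearing the multiple bond is 7 carbons long (heptane).
A C≡C triple bond in the chain gives the infix -yne-.
Choose the numbering such that numbering from this end puts the triple bond at C-1 rather than C-6.
With this numbering: the triple bond between C-1 and C-2; a chloro group at C-3; a methyl group at C-5.
Substituent prefixes are cited in alphabetical order (multiplying prefixes like di-/tri- are ignored for ordering).
Assembling the pieces gives 3-chloro-5-methylhept-1-yne.

3-chloro-5-methylhept-1-yne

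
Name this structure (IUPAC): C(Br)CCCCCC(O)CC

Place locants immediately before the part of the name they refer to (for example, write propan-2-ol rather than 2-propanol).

9-bromononan-3-ol

The longest chain bearing the –OH group is 9 carbons long (nonane).
The principal characteristic group is an alcohol (–OH), named with the suffix -ol.
The numbering direction is chosen so that numbering from this end puts the hydroxyl group at C-3 rather than C-7.
This places the hydroxyl at C-3; a bromo group at C-9.
Assembling the pieces gives 9-bromononan-3-ol.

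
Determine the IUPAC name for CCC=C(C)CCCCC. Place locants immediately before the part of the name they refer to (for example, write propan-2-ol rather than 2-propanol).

4-methylnon-3-ene

The longest carbon chain that includes the multiple bond has 9 carbons, so the parent hydride is nonane.
The chain contains a C=C double bond, so the unsaturation ending is -ene.
Number the chain so that numbering from this end puts the double bond at C-3 rather than C-6.
With this numbering: the double bond between C-3 and C-4; a methyl group at C-4.
Assembling the pieces gives 4-methylnon-3-ene.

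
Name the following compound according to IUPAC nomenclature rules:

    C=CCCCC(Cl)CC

The longest chain bearing the multiple bond is 8 carbons long (octane).
The chain contains a C=C double bond, so the unsaturation ending is -ene.
Number the chain so that numbering from this end puts the double bond at C-1 rather than C-7.
With this numbering: the double bond between C-1 and C-2; a chloro group at C-6.
The name is 6-chlorooct-1-ene.

6-chlorooct-1-ene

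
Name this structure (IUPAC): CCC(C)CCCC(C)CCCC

3,7-dimethylundecane

The longest carbon chain is 11 atoms: the parent is undecane.
Choose the numbering such that the substituent locant set {3,7} is lower than {5,9} at the first point of difference.
That gives methyl groups at C-3 and C-7.
Putting it together: 3,7-dimethylundecane.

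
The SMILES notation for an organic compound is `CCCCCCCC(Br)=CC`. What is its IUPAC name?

The longest carbon chain that includes the multiple bond has 10 carbons, so the parent hydride is decane.
A C=C double bond in the chain gives the infix -ene-.
Number the chain so that numbering from this end puts the double bond at C-2 rather than C-8.
With this numbering: the double bond between C-2 and C-3; a bromo group at C-3.
Assembling the pieces gives 3-bromodec-2-ene.

3-bromodec-2-ene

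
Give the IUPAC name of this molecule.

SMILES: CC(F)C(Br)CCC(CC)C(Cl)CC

The parent chain contains 9 carbons (nonane).
Number the chain so that the substituent locant set {2,3,6,7} is lower than {3,4,7,8} at the first point of difference.
This places a bromo group at C-3; a chloro group at C-7; an ethyl group at C-6; a fluoro group at C-2.
Prefixes are listed alphabetically: bromo, chloro, ethyl, fluoro.
The name is 3-bromo-7-chloro-6-ethyl-2-fluorononane.

3-bromo-7-chloro-6-ethyl-2-fluorononane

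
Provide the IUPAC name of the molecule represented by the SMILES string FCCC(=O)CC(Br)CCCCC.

The longest carbon chain that includes the carbonyl has 10 carbons, so the parent hydride is decane.
A ketone (C=O on an internal carbon) is the principal characteristic group, giving the suffix -one.
Number the chain so that numbering from this end puts the carbonyl group at C-3 rather than C-8.
That gives the carbonyl at C-3; a bromo group at C-5; a fluoro group at C-1.
Prefixes are listed alphabetically: bromo, fluoro.
The name is 5-bromo-1-fluorodecan-3-one.

5-bromo-1-fluorodecan-3-one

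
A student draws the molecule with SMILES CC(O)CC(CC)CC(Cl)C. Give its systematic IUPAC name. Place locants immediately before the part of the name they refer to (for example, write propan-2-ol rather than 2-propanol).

Counting along the main chain through the –OH group gives 7 carbons: the parent is heptane.
An alcohol (–OH) is the principal characteristic group, giving the suffix -ol.
The numbering direction is chosen so that numbering from this end puts the hydroxyl group at C-2 rather than C-6.
This places the hydroxyl at C-2; a chloro group at C-6; an ethyl group at C-4.
Prefixes are listed alphabetically: chloro, ethyl.
The name is 6-chloro-4-ethylheptan-2-ol.

6-chloro-4-ethylheptan-2-ol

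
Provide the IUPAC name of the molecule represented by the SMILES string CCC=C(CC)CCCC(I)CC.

4-ethyl-8-iododec-3-ene

The longest carbon chain that includes the multiple bond has 10 carbons, so the parent hydride is decane.
The chain contains a C=C double bond, so the unsaturation ending is -ene.
The numbering direction is chosen so that numbering from this end puts the double bond at C-3 rather than C-7.
With this numbering: the double bond between C-3 and C-4; an ethyl group at C-4; an iodo group at C-8.
Prefixes are listed alphabetically: ethyl, iodo.
Assembling the pieces gives 4-ethyl-8-iododec-3-ene.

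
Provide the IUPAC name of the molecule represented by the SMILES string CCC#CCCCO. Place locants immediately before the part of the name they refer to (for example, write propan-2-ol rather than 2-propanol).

hept-4-yn-1-ol

The longest carbon chain that includes the –OH group and the multiple bond has 7 carbons, so the parent hydride is heptane.
The highest-priority functional group is an alcohol (–OH), so the name ends in -ol.
A C≡C triple bond in the chain gives the infix -yne-.
The numbering direction is chosen so that numbering from this end puts the hydroxyl group at C-1 rather than C-7.
That gives the hydroxyl at C-1; the triple bond between C-4 and C-5.
Assembling the pieces gives hept-4-yn-1-ol.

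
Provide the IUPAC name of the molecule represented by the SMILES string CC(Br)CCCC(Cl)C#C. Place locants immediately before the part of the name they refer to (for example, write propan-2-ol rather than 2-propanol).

Counting along the main chain through the multiple bond gives 8 carbons: the parent is octane.
There is one C≡C triple bond, indicated by the ending -yne.
Number the chain so that numbering from this end puts the triple bond at C-1 rather than C-7.
That gives the triple bond between C-1 and C-2; a bromo group at C-7; a chloro group at C-3.
Substituent prefixes are cited in alphabetical order (multiplying prefixes like di-/tri- are ignored for ordering).
Assembling the pieces gives 7-bromo-3-chlorooct-1-yne.

7-bromo-3-chlorooct-1-yne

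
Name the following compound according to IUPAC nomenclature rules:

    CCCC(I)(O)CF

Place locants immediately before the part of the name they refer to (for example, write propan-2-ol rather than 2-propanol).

1-fluoro-2-iodopentan-2-ol

The longest carbon chain that includes the –OH group has 5 carbons, so the parent hydride is pentane.
The highest-priority functional group is an alcohol (–OH), so the name ends in -ol.
The numbering direction is chosen so that numbering from this end puts the hydroxyl group at C-2 rather than C-4.
With this numbering: the hydroxyl at C-2; a fluoro group at C-1; an iodo group at C-2.
Prefixes are listed alphabetically: fluoro, iodo.
Putting it together: 1-fluoro-2-iodopentan-2-ol.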